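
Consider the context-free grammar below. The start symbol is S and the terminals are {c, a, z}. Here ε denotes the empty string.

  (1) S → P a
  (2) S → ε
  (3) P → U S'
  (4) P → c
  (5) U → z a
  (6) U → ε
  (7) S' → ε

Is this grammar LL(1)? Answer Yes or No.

FIRST(S) = {ε, a, c, z}
FIRST(P) = {ε, c, z}
FIRST(U) = {ε, z}
FIRST(S') = {ε}
FOLLOW(S) = {$}
FOLLOW(P) = {a}
FOLLOW(U) = {a}
FOLLOW(S') = {a}
Each cell of M receives at most one production.

Yes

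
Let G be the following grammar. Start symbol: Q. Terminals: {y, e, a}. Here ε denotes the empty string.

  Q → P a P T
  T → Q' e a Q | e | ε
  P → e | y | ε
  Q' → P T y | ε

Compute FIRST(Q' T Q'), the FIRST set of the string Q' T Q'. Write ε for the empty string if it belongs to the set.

{ε, e, y}

FIRST(P) = {ε, e, y}
FIRST(Q) = {a, e, y}  (via P a P T)
FIRST(T) = {ε, e, y}  (via Q' e a Q)
FIRST(Q') = {ε, e, y}  (via P T y)
FIRST(Q' T Q'): take FIRST of each symbol in turn, carrying on past any symbol whose FIRST contains ε; result {ε, e, y}.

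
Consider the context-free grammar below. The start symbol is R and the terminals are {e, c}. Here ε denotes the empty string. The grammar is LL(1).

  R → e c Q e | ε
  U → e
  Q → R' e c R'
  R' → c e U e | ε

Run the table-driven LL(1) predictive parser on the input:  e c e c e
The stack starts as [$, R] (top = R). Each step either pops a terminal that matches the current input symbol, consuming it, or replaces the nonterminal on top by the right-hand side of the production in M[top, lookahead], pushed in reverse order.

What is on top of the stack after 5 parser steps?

step 1: stack=$ R  input=e c e c e $  — expand R → e c Q e
step 2: stack=$ e Q c e  input=e c e c e $  — match e
step 3: stack=$ e Q c  input=c e c e $  — match c
step 4: stack=$ e Q  input=e c e $  — expand Q → R' e c R'
step 5: stack=$ e R' c e R'  input=e c e $  — expand R' → ε
Stack after step 5: $ e R' c e (top = e).

e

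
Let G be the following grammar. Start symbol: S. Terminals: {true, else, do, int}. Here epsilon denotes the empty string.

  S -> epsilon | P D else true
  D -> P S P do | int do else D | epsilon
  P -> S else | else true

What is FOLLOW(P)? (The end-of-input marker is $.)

FIRST(S) = {epsilon, else}  (via P D else true)
FIRST(P) = {else}  (via S else)
FIRST(D) = {epsilon, else, int}  (via P S P do)
FOLLOW(S) includes $ since S is the start symbol.
FOLLOW(S): in D->P S P do, S is followed by P do with FIRST {else}; in P->S else, S is followed by else with FIRST {else}. Thus FOLLOW(S) = {$, else}.
FOLLOW(D): in S->P D else true, D is followed by else true with FIRST {else}; in D->int do else D, the suffix after D is empty (adds nothing new). Thus FOLLOW(D) = {else}.
FOLLOW(P): in S->P D else true, P is followed by D else true with FIRST {else, int}; in D->P S P do (occurrence 1), P is followed by S P do with FIRST {else}; in D->P S P do (occurrence 2), P is followed by do with FIRST {do}. Thus FOLLOW(P) = {do, else, int}.

{do, else, int}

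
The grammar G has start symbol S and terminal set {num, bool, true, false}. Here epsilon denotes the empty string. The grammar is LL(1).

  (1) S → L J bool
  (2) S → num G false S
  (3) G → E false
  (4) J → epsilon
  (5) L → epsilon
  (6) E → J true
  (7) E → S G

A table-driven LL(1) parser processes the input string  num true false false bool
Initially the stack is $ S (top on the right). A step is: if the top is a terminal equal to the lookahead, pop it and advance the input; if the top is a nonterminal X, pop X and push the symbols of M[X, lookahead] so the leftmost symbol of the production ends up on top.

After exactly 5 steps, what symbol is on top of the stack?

step 1: stack=$ S  input=num true false false bool $  — expand S → num G false S
step 2: stack=$ S false G num  input=num true false false bool $  — match num
step 3: stack=$ S false G  input=true false false bool $  — expand G → E false
step 4: stack=$ S false false E  input=true false false bool $  — expand E → J true
step 5: stack=$ S false false true J  input=true false false bool $  — expand J → epsilon
Stack after step 5: $ S false false true (top = true).

true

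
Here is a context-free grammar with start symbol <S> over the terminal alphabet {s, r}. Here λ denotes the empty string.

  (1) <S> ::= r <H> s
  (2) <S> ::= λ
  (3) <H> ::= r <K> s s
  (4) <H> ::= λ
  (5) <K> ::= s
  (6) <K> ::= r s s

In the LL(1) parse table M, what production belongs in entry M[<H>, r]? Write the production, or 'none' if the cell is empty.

FIRST(<S>): from <S>::=r <H> s we get {r}; from <S>::=λ we get {λ}. So FIRST(<S>) = {λ, r}.
FIRST(<H>): from <H>::=r <K> s s we get {r}; from <H>::=λ we get {λ}. So FIRST(<H>) = {λ, r}.
FIRST(<K>): from <K>::=s we get {s}; from <K>::=r s s we get {r}. So FIRST(<K>) = {r, s}.
FOLLOW(<S>) includes $ since <S> is the start symbol.
FOLLOW(<H>): in <S>::=r <H> s, <H> is followed by s with FIRST {s}. Thus FOLLOW(<H>) = {s}.
For <H> ::= r <K> s s: FIRST(r <K> s s) = {r}, so it goes in M[<H>, t] for t ∈ {r}.
For <H> ::= λ: FIRST(λ) = {λ}, so it goes in M[<H>, t] for t ∈ {}; since λ ∈ FIRST, also for every t ∈ FOLLOW(<H>) = {s}.

<H> ::= r <K> s s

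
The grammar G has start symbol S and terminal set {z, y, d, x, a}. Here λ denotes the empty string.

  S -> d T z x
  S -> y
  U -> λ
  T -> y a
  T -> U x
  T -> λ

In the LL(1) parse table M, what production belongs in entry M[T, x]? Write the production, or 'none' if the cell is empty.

T -> U x

FIRST(S): from S->d T z x we get {d}; from S->y we get {y}. So FIRST(S) = {d, y}.
FIRST(U): from U->λ we get {λ}. So FIRST(U) = {λ}.
FIRST(T): from T->y a we get {y}; from T->U x we get {x}; from T->λ we get {λ}. So FIRST(T) = {λ, x, y}.
FOLLOW(S) includes $ since S is the start symbol.
FOLLOW(T): in S->d T z x, T is followed by z x with FIRST {z}. Thus FOLLOW(T) = {z}.
For T -> y a: FIRST(y a) = {y}, so it goes in M[T, t] for t ∈ {y}.
For T -> U x: FIRST(U x) = {x}, so it goes in M[T, t] for t ∈ {x}.
For T -> λ: FIRST(λ) = {λ}, so it goes in M[T, t] for t ∈ {}; since λ ∈ FIRST, also for every t ∈ FOLLOW(T) = {z}.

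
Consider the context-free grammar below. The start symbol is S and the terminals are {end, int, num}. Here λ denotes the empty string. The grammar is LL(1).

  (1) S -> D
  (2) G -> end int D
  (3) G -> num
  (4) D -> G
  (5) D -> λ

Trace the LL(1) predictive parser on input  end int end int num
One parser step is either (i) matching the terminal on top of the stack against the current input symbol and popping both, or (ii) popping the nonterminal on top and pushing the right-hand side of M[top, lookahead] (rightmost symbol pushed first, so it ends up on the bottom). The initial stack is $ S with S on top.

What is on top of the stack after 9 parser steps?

step 1: stack=$ S  input=end int end int num $  — expand S -> D
step 2: stack=$ D  input=end int end int num $  — expand D -> G
step 3: stack=$ G  input=end int end int num $  — expand G -> end int D
step 4: stack=$ D int end  input=end int end int num $  — match end
step 5: stack=$ D int  input=int end int num $  — match int
step 6: stack=$ D  input=end int num $  — expand D -> G
step 7: stack=$ G  input=end int num $  — expand G -> end int D
step 8: stack=$ D int end  input=end int num $  — match end
step 9: stack=$ D int  input=int num $  — match int
Stack after step 9: $ D (top = D).

D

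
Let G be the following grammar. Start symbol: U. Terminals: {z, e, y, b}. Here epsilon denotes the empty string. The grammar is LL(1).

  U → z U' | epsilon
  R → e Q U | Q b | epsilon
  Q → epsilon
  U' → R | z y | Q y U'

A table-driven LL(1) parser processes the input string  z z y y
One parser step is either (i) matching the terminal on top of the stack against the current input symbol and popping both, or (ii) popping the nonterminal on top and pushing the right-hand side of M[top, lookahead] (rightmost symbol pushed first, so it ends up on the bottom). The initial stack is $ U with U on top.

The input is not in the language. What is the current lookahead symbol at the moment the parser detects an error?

y

     Stack   Input      Action
  1  $ U     z z y y $  expand U → z U'
  2  $ U' z  z z y y $  match z
  3  $ U'    z y y $    expand U' → z y
  4  $ y z   z y y $    match z
  5  $ y     y y $      match y
  6  $       y $        error: stack empty but input remains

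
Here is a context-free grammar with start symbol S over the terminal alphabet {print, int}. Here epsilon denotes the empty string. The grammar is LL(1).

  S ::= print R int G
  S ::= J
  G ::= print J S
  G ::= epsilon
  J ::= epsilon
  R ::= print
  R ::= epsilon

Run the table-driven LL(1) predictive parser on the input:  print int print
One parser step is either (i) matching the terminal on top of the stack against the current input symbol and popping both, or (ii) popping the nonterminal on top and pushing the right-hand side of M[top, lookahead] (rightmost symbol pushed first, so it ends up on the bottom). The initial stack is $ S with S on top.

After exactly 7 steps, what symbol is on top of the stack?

step 1: stack=$ S  input=print int print $  — expand S ::= print R int G
step 2: stack=$ G int R print  input=print int print $  — match print
step 3: stack=$ G int R  input=int print $  — expand R ::= epsilon
step 4: stack=$ G int  input=int print $  — match int
step 5: stack=$ G  input=print $  — expand G ::= print J S
step 6: stack=$ S J print  input=print $  — match print
step 7: stack=$ S J  input=$  — expand J ::= epsilon
Stack after step 7: $ S (top = S).

S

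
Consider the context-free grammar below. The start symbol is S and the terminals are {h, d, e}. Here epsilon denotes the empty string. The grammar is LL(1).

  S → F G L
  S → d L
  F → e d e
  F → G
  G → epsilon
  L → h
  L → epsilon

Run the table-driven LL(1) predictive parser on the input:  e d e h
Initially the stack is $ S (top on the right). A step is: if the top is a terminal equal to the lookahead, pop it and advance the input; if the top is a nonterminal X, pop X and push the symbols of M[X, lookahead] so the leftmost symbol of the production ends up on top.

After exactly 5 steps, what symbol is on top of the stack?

step 1: stack=$ S  input=e d e h $  — expand S → F G L
step 2: stack=$ L G F  input=e d e h $  — expand F → e d e
step 3: stack=$ L G e d e  input=e d e h $  — match e
step 4: stack=$ L G e d  input=d e h $  — match d
step 5: stack=$ L G e  input=e h $  — match e
Stack after step 5: $ L G (top = G).

G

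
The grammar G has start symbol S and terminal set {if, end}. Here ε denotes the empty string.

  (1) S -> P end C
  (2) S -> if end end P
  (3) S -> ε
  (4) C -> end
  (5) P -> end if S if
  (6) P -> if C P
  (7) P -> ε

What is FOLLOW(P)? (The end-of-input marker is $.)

FIRST(C) = {end}
FIRST(P) = {ε, end, if}
FIRST(S) = {ε, end, if}  (via P end C)
FOLLOW(S) includes $ since S is the start symbol.
FOLLOW(S): in P->end if S if, S is followed by if with FIRST {if}. Thus FOLLOW(S) = {$, if}.
FOLLOW(P): in S->P end C, P is followed by end C with FIRST {end}; in S->if end end P, the suffix after P is empty, so FOLLOW(P) ⊇ FOLLOW(S) = {$, if}; in P->if C P, the suffix after P is empty (adds nothing new). Thus FOLLOW(P) = {$, end, if}.
FOLLOW(C): in S->P end C, the suffix after C is empty, so FOLLOW(C) ⊇ FOLLOW(S) = {$, if}; in P->if C P, C is followed by P with FIRST {ε, end, if}; in P->if C P, the suffix after C is nullable, so FOLLOW(C) ⊇ FOLLOW(P) = {$, end, if}. Thus FOLLOW(C) = {$, end, if}.

{$, end, if}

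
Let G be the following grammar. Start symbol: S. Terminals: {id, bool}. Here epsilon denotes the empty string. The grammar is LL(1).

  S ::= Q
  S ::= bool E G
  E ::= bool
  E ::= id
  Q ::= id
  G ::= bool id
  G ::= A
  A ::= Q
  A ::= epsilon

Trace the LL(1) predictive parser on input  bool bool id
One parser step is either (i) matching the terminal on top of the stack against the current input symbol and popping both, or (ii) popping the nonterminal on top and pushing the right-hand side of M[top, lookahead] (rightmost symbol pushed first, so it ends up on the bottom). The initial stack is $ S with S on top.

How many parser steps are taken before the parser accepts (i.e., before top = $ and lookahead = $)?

8

step 1: stack=$ S  input=bool bool id $  — expand S ::= bool E G
step 2: stack=$ G E bool  input=bool bool id $  — match bool
step 3: stack=$ G E  input=bool id $  — expand E ::= bool
step 4: stack=$ G bool  input=bool id $  — match bool
step 5: stack=$ G  input=id $  — expand G ::= A
step 6: stack=$ A  input=id $  — expand A ::= Q
step 7: stack=$ Q  input=id $  — expand Q ::= id
step 8: stack=$ id  input=id $  — match id
Accept reached after 8 steps.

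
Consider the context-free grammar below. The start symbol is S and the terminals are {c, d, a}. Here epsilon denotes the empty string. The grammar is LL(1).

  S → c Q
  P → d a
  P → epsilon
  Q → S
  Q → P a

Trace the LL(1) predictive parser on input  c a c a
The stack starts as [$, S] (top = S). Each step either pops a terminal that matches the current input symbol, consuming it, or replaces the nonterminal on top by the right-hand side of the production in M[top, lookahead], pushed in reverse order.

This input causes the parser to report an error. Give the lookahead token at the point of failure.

c

     Stack  Input      Action
  1  $ S    c a c a $  expand S → c Q
  2  $ Q c  c a c a $  match c
  3  $ Q    a c a $    expand Q → P a
  4  $ a P  a c a $    expand P → epsilon
  5  $ a    a c a $    match a
  6  $      c a $      error: stack empty but input remains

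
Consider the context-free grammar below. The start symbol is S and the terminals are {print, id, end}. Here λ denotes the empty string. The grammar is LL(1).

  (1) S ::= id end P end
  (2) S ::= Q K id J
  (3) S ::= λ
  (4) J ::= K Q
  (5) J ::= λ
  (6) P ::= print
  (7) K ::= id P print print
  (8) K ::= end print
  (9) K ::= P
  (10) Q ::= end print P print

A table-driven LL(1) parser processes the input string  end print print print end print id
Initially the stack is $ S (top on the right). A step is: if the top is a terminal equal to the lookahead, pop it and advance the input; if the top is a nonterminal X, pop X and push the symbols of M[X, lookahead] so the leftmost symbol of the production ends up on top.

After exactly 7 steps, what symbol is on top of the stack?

K

     Stack                       Input                                 Action
  1  $ S                         end print print print end print id $  expand S ::= Q K id J
  2  $ J id K Q                  end print print print end print id $  expand Q ::= end print P print
  3  $ J id K print P print end  end print print print end print id $  match end
  4  $ J id K print P print      print print print end print id $      match print
  5  $ J id K print P            print print end print id $            expand P ::= print
  6  $ J id K print print        print print end print id $            match print
  7  $ J id K print              print end print id $                  match print
Stack after step 7: $ J id K (top = K).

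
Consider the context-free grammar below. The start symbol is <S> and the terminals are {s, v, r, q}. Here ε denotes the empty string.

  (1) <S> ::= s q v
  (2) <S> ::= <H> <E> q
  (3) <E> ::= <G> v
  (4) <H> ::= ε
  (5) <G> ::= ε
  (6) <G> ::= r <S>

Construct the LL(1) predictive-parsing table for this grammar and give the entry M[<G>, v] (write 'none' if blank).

FIRST(<H>): from <H>::=ε we get {ε}. So FIRST(<H>) = {ε}.
FIRST(<G>): from <G>::=ε we get {ε}; from <G>::=r <S> we get {r}. So FIRST(<G>) = {ε, r}.
FIRST(<E>): from <E>::=<G> v we get {r, v}. So FIRST(<E>) = {r, v}.
FIRST(<S>): from <S>::=s q v we get {s}; from <S>::=<H> <E> q we get {r, v}. So FIRST(<S>) = {r, s, v}.
FOLLOW(<S>) includes $ since <S> is the start symbol.
FOLLOW(<G>): in <E>::=<G> v, <G> is followed by v with FIRST {v}. Thus FOLLOW(<G>) = {v}.
For <G> ::= ε: FIRST(ε) = {ε}, so it goes in M[<G>, t] for t ∈ {}; since ε ∈ FIRST, also for every t ∈ FOLLOW(<G>) = {v}.
For <G> ::= r <S>: FIRST(r <S>) = {r}, so it goes in M[<G>, t] for t ∈ {r}.

<G> ::= ε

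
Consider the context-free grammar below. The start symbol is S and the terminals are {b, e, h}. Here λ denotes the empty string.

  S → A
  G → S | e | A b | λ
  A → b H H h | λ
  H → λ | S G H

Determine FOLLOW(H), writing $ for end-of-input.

FIRST(A): from A→b H H h we get {b}; from A→λ we get {λ}. So FIRST(A) = {λ, b}.
FIRST(S): from S→A we get {λ, b}. So FIRST(S) = {λ, b}.
FIRST(G): from G→S we get {λ, b}; from G→e we get {e}; from G→A b we get {b}; from G→λ we get {λ}. So FIRST(G) = {λ, b, e}.
FIRST(H): from H→λ we get {λ}; from H→S G H we get {λ, b, e}. So FIRST(H) = {λ, b, e}.
FOLLOW(S) includes $ since S is the start symbol.
FOLLOW(H): in A→b H H h (occurrence 1), H is followed by H h with FIRST {b, e, h}; in A→b H H h (occurrence 2), H is followed by h with FIRST {h}; in H→S G H, the suffix after H is empty (adds nothing new). Thus FOLLOW(H) = {b, e, h}.
FOLLOW(G): in H→S G H, G is followed by H with FIRST {λ, b, e}; in H→S G H, the suffix after G is nullable, so FOLLOW(G) ⊇ FOLLOW(H) = {b, e, h}. Thus FOLLOW(G) = {b, e, h}.
FOLLOW(S): in G→S, the suffix after S is empty, so FOLLOW(S) ⊇ FOLLOW(G) = {b, e, h}; in H→S G H, S is followed by G H with FIRST {λ, b, e}; in H→S G H, the suffix after S is nullable, so FOLLOW(S) ⊇ FOLLOW(H) = {b, e, h}. Thus FOLLOW(S) = {$, b, e, h}.
FOLLOW(A): in S→A, the suffix after A is empty, so FOLLOW(A) ⊇ FOLLOW(S) = {$, b, e, h}; in G→A b, A is followed by b with FIRST {b}. Thus FOLLOW(A) = {$, b, e, h}.

{b, e, h}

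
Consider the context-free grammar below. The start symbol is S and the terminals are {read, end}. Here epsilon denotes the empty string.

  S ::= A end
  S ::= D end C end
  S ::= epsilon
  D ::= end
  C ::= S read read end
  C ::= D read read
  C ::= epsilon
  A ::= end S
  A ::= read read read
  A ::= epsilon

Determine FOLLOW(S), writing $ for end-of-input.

{$, end, read}

FIRST(D): from D::=end we get {end}. So FIRST(D) = {end}.
FIRST(A): from A::=end S we get {end}; from A::=read read read we get {read}; from A::=epsilon we get {epsilon}. So FIRST(A) = {epsilon, end, read}.
FIRST(S): from S::=A end we get {end, read}; from S::=D end C end we get {end}; from S::=epsilon we get {epsilon}. So FIRST(S) = {epsilon, end, read}.
FIRST(C): from C::=S read read end we get {end, read}; from C::=D read read we get {end}; from C::=epsilon we get {epsilon}. So FIRST(C) = {epsilon, end, read}.
FOLLOW(S) includes $ since S is the start symbol.
FOLLOW(D): in S::=D end C end, D is followed by end C end with FIRST {end}; in C::=D read read, D is followed by read read with FIRST {read}. Thus FOLLOW(D) = {end, read}.
FOLLOW(C): in S::=D end C end, C is followed by end with FIRST {end}. Thus FOLLOW(C) = {end}.
FOLLOW(A): in S::=A end, A is followed by end with FIRST {end}. Thus FOLLOW(A) = {end}.
FOLLOW(S): in C::=S read read end, S is followed by read read end with FIRST {read}; in A::=end S, the suffix after S is empty, so FOLLOW(S) ⊇ FOLLOW(A) = {end}. Thus FOLLOW(S) = {$, end, read}.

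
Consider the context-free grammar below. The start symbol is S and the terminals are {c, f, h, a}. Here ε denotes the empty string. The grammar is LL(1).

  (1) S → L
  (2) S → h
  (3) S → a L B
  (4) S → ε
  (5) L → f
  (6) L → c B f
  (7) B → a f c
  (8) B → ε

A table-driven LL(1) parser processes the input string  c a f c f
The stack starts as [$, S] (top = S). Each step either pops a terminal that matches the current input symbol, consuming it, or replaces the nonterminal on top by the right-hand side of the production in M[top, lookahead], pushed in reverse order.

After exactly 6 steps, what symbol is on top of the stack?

step 1: stack=$ S  input=c a f c f $  — expand S → L
step 2: stack=$ L  input=c a f c f $  — expand L → c B f
step 3: stack=$ f B c  input=c a f c f $  — match c
step 4: stack=$ f B  input=a f c f $  — expand B → a f c
step 5: stack=$ f c f a  input=a f c f $  — match a
step 6: stack=$ f c f  input=f c f $  — match f
Stack after step 6: $ f c (top = c).

c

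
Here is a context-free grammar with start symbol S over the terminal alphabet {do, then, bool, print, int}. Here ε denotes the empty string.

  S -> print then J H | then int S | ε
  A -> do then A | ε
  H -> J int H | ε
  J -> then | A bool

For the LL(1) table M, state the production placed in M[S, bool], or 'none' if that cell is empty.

FIRST(S): from S->print then J H we get {print}; from S->then int S we get {then}; from S->ε we get {ε}. So FIRST(S) = {ε, print, then}.
FIRST(A): from A->do then A we get {do}; from A->ε we get {ε}. So FIRST(A) = {ε, do}.
FIRST(J): from J->then we get {then}; from J->A bool we get {bool, do}. So FIRST(J) = {bool, do, then}.
FIRST(H): from H->J int H we get {bool, do, then}; from H->ε we get {ε}. So FIRST(H) = {ε, bool, do, then}.
FOLLOW(S) includes $ since S is the start symbol.
FOLLOW(S): in S->then int S, the suffix after S is empty (adds nothing new). Thus FOLLOW(S) = {$}.
For S -> print then J H: FIRST(print then J H) = {print}, so it goes in M[S, t] for t ∈ {print}.
For S -> then int S: FIRST(then int S) = {then}, so it goes in M[S, t] for t ∈ {then}.
For S -> ε: FIRST(ε) = {ε}, so it goes in M[S, t] for t ∈ {}; since ε ∈ FIRST, also for every t ∈ FOLLOW(S) = {$}.
None of these place a production in M[S, bool].

none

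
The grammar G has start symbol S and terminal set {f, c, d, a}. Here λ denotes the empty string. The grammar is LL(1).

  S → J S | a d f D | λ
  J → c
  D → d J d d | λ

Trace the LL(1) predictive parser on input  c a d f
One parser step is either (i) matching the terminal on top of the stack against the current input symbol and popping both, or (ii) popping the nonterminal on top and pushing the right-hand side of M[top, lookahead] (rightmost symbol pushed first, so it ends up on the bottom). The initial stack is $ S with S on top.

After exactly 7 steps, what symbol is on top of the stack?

     Stack      Input      Action
  1  $ S        c a d f $  expand S → J S
  2  $ S J      c a d f $  expand J → c
  3  $ S c      c a d f $  match c
  4  $ S        a d f $    expand S → a d f D
  5  $ D f d a  a d f $    match a
  6  $ D f d    d f $      match d
  7  $ D f      f $        match f
Stack after step 7: $ D (top = D).

D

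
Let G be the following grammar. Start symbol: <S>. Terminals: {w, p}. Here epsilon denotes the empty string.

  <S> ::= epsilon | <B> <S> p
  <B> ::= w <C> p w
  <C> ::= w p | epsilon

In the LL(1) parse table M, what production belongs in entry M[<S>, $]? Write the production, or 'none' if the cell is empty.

FIRST(<B>): from <B>::=w <C> p w we get {w}. So FIRST(<B>) = {w}.
FIRST(<C>): from <C>::=w p we get {w}; from <C>::=epsilon we get {epsilon}. So FIRST(<C>) = {epsilon, w}.
FIRST(<S>): from <S>::=epsilon we get {epsilon}; from <S>::=<B> <S> p we get {w}. So FIRST(<S>) = {epsilon, w}.
FOLLOW(<S>) includes $ since <S> is the start symbol.
FOLLOW(<S>): in <S>::=<B> <S> p, <S> is followed by p with FIRST {p}. Thus FOLLOW(<S>) = {$, p}.
For <S> ::= epsilon: FIRST(epsilon) = {epsilon}, so it goes in M[<S>, t] for t ∈ {}; since epsilon ∈ FIRST, also for every t ∈ FOLLOW(<S>) = {$, p}.
For <S> ::= <B> <S> p: FIRST(<B> <S> p) = {w}, so it goes in M[<S>, t] for t ∈ {w}.

<S> ::= epsilon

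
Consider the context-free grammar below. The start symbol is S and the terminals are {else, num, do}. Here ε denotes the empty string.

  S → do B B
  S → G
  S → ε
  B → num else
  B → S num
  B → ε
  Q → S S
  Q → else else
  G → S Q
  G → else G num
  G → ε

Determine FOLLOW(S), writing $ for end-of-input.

{$, do, else, num}

FIRST(S) = {ε, do, else}  (via G)
FIRST(B) = {ε, do, else, num}  (via S num)
FIRST(Q) = {ε, do, else}  (via S S)
FIRST(G) = {ε, do, else}  (via S Q)
FOLLOW(S) includes $ since S is the start symbol.
FOLLOW(S): in B→S num, S is followed by num with FIRST {num}; in Q→S S (occurrence 1), S is followed by S with FIRST {ε, do, else}; in Q→S S (occurrence 1), the suffix after S is nullable, so FOLLOW(S) ⊇ FOLLOW(Q) = {$, do, else, num}; in Q→S S (occurrence 2), the suffix after S is empty, so FOLLOW(S) ⊇ FOLLOW(Q) = {$, do, else, num}; in G→S Q, S is followed by Q with FIRST {ε, do, else}; in G→S Q, the suffix after S is nullable, so FOLLOW(S) ⊇ FOLLOW(G) = {$, do, else, num}. Thus FOLLOW(S) = {$, do, else, num}.
FOLLOW(B): in S→do B B (occurrence 1), B is followed by B with FIRST {ε, do, else, num}; in S→do B B (occurrence 1), the suffix after B is nullable, so FOLLOW(B) ⊇ FOLLOW(S) = {$, do, else, num}; in S→do B B (occurrence 2), the suffix after B is empty, so FOLLOW(B) ⊇ FOLLOW(S) = {$, do, else, num}. Thus FOLLOW(B) = {$, do, else, num}.
FOLLOW(G): in S→G, the suffix after G is empty, so FOLLOW(G) ⊇ FOLLOW(S) = {$, do, else, num}; in G→else G num, G is followed by num with FIRST {num}. Thus FOLLOW(G) = {$, do, else, num}.
FOLLOW(Q): in G→S Q, the suffix after Q is empty, so FOLLOW(Q) ⊇ FOLLOW(G) = {$, do, else, num}. Thus FOLLOW(Q) = {$, do, else, num}.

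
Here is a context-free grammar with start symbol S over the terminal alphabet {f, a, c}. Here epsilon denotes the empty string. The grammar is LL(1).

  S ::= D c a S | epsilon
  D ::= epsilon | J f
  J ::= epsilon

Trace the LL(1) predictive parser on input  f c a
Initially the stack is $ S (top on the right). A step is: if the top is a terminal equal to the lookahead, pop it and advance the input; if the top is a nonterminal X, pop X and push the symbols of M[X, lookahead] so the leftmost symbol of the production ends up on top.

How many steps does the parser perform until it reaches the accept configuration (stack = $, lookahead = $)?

7

step 1: stack=$ S  input=f c a $  — expand S ::= D c a S
step 2: stack=$ S a c D  input=f c a $  — expand D ::= J f
step 3: stack=$ S a c f J  input=f c a $  — expand J ::= epsilon
step 4: stack=$ S a c f  input=f c a $  — match f
step 5: stack=$ S a c  input=c a $  — match c
step 6: stack=$ S a  input=a $  — match a
step 7: stack=$ S  input=$  — expand S ::= epsilon
Accept reached after 7 steps.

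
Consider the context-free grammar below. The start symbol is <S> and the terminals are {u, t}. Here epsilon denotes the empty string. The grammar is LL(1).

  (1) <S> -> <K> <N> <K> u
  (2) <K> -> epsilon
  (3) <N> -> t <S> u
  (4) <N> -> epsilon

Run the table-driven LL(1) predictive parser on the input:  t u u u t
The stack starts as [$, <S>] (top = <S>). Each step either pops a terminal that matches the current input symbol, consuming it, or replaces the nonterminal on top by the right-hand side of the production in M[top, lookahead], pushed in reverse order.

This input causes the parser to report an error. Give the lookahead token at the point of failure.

t

      Stack                    Input        Action
   1  $ <S>                    t u u u t $  expand <S> -> <K> <N> <K> u
   2  $ u <K> <N> <K>          t u u u t $  expand <K> -> epsilon
   3  $ u <K> <N>              t u u u t $  expand <N> -> t <S> u
   4  $ u <K> u <S> t          t u u u t $  match t
   5  $ u <K> u <S>            u u u t $    expand <S> -> <K> <N> <K> u
   6  $ u <K> u u <K> <N> <K>  u u u t $    expand <K> -> epsilon
   7  $ u <K> u u <K> <N>      u u u t $    expand <N> -> epsilon
   8  $ u <K> u u <K>          u u u t $    expand <K> -> epsilon
   9  $ u <K> u u              u u u t $    match u
  10  $ u <K> u                u u t $      match u
  11  $ u <K>                  u t $        expand <K> -> epsilon
  12  $ u                      u t $        match u
  13  $                        t $          error: stack empty but input remains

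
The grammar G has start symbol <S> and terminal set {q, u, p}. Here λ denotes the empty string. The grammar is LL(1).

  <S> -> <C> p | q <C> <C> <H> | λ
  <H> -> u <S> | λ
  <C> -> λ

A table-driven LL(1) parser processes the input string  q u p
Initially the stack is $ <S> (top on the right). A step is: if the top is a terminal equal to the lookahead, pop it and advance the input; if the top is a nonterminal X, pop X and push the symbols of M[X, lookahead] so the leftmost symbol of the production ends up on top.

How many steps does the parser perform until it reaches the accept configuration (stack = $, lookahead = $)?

9

     Stack            Input    Action
  1  $ <S>            q u p $  expand <S> -> q <C> <C> <H>
  2  $ <H> <C> <C> q  q u p $  match q
  3  $ <H> <C> <C>    u p $    expand <C> -> λ
  4  $ <H> <C>        u p $    expand <C> -> λ
  5  $ <H>            u p $    expand <H> -> u <S>
  6  $ <S> u          u p $    match u
  7  $ <S>            p $      expand <S> -> <C> p
  8  $ p <C>          p $      expand <C> -> λ
  9  $ p              p $      match p
Accept reached after 9 steps.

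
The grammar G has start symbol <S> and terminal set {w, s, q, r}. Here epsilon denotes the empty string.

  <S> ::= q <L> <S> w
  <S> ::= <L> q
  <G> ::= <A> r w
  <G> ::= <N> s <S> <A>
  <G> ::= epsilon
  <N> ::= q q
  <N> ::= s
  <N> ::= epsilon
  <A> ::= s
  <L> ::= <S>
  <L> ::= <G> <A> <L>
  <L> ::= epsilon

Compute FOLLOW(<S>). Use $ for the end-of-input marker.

{$, q, s, w}

FIRST(<N>): from <N>::=q q we get {q}; from <N>::=s we get {s}; from <N>::=epsilon we get {epsilon}. So FIRST(<N>) = {epsilon, q, s}.
FIRST(<A>): from <A>::=s we get {s}. So FIRST(<A>) = {s}.
FIRST(<G>): from <G>::=<A> r w we get {s}; from <G>::=<N> s <S> <A> we get {q, s}; from <G>::=epsilon we get {epsilon}. So FIRST(<G>) = {epsilon, q, s}.
FIRST(<S>): from <S>::=q <L> <S> w we get {q}; from <S>::=<L> q we get {q, s}. So FIRST(<S>) = {q, s}.
FIRST(<L>): from <L>::=<S> we get {q, s}; from <L>::=<G> <A> <L> we get {q, s}; from <L>::=epsilon we get {epsilon}. So FIRST(<L>) = {epsilon, q, s}.
FOLLOW(<S>) includes $ since <S> is the start symbol.
FOLLOW(<G>): in <L>::=<G> <A> <L>, <G> is followed by <A> <L> with FIRST {s}. Thus FOLLOW(<G>) = {s}.
FOLLOW(<N>): in <G>::=<N> s <S> <A>, <N> is followed by s <S> <A> with FIRST {s}. Thus FOLLOW(<N>) = {s}.
FOLLOW(<L>): in <S>::=q <L> <S> w, <L> is followed by <S> w with FIRST {q, s}; in <S>::=<L> q, <L> is followed by q with FIRST {q}; in <L>::=<G> <A> <L>, the suffix after <L> is empty (adds nothing new). Thus FOLLOW(<L>) = {q, s}.
FOLLOW(<S>): in <S>::=q <L> <S> w, <S> is followed by w with FIRST {w}; in <G>::=<N> s <S> <A>, <S> is followed by <A> with FIRST {s}; in <L>::=<S>, the suffix after <S> is empty, so FOLLOW(<S>) ⊇ FOLLOW(<L>) = {q, s}. Thus FOLLOW(<S>) = {$, q, s, w}.
FOLLOW(<A>): in <G>::=<A> r w, <A> is followed by r w with FIRST {r}; in <G>::=<N> s <S> <A>, the suffix after <A> is empty, so FOLLOW(<A>) ⊇ FOLLOW(<G>) = {s}; in <L>::=<G> <A> <L>, <A> is followed by <L> with FIRST {epsilon, q, s}; in <L>::=<G> <A> <L>, the suffix after <A> is nullable, so FOLLOW(<A>) ⊇ FOLLOW(<L>) = {q, s}. Thus FOLLOW(<A>) = {q, r, s}.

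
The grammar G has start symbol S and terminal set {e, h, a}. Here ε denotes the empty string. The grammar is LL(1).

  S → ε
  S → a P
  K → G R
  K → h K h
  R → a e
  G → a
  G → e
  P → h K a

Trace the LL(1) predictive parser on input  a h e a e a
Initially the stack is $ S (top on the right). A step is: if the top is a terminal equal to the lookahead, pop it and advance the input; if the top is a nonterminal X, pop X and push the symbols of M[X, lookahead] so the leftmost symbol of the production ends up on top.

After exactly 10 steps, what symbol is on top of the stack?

a

      Stack    Input          Action
   1  $ S      a h e a e a $  expand S → a P
   2  $ P a    a h e a e a $  match a
   3  $ P      h e a e a $    expand P → h K a
   4  $ a K h  h e a e a $    match h
   5  $ a K    e a e a $      expand K → G R
   6  $ a R G  e a e a $      expand G → e
   7  $ a R e  e a e a $      match e
   8  $ a R    a e a $        expand R → a e
   9  $ a e a  a e a $        match a
  10  $ a e    e a $          match e
Stack after step 10: $ a (top = a).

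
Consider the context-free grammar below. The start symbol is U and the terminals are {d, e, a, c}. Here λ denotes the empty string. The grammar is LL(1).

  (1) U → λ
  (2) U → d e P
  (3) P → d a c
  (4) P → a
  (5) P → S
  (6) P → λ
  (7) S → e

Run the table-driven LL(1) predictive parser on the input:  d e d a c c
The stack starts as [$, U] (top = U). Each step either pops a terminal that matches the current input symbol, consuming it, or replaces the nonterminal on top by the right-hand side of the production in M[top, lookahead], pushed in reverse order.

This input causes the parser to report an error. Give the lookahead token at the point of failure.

     Stack    Input          Action
  1  $ U      d e d a c c $  expand U → d e P
  2  $ P e d  d e d a c c $  match d
  3  $ P e    e d a c c $    match e
  4  $ P      d a c c $      expand P → d a c
  5  $ c a d  d a c c $      match d
  6  $ c a    a c c $        match a
  7  $ c      c c $          match c
  8  $        c $            error: stack empty but input remains

c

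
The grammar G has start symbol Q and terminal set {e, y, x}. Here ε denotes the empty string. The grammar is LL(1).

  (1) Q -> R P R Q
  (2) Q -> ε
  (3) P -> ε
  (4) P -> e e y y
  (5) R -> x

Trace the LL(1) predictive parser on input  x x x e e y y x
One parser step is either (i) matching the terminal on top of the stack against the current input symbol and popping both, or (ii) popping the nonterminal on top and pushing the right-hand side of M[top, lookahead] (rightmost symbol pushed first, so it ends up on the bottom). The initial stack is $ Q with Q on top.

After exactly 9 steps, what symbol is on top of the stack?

P

     Stack      Input              Action
  1  $ Q        x x x e e y y x $  expand Q -> R P R Q
  2  $ Q R P R  x x x e e y y x $  expand R -> x
  3  $ Q R P x  x x x e e y y x $  match x
  4  $ Q R P    x x e e y y x $    expand P -> ε
  5  $ Q R      x x e e y y x $    expand R -> x
  6  $ Q x      x x e e y y x $    match x
  7  $ Q        x e e y y x $      expand Q -> R P R Q
  8  $ Q R P R  x e e y y x $      expand R -> x
  9  $ Q R P x  x e e y y x $      match x
Stack after step 9: $ Q R P (top = P).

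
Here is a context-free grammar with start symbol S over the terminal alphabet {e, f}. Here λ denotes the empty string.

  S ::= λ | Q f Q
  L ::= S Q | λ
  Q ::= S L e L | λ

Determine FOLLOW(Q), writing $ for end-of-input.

{$, e, f}

FIRST(S) = {λ, e, f}  (via Q f Q)
FIRST(L) = {λ, e, f}  (via S Q)
FIRST(Q) = {λ, e, f}  (via S L e L)
FOLLOW(S) includes $ since S is the start symbol.
FOLLOW(S): in L::=S Q, S is followed by Q with FIRST {λ, e, f}; in L::=S Q, the suffix after S is nullable, so FOLLOW(S) ⊇ FOLLOW(L) = {$, e, f}; in Q::=S L e L, S is followed by L e L with FIRST {e, f}. Thus FOLLOW(S) = {$, e, f}.
FOLLOW(L): in Q::=S L e L (occurrence 1), L is followed by e L with FIRST {e}; in Q::=S L e L (occurrence 2), the suffix after L is empty, so FOLLOW(L) ⊇ FOLLOW(Q) = {$, e, f}. Thus FOLLOW(L) = {$, e, f}.
FOLLOW(Q): in S::=Q f Q (occurrence 1), Q is followed by f Q with FIRST {f}; in S::=Q f Q (occurrence 2), the suffix after Q is empty, so FOLLOW(Q) ⊇ FOLLOW(S) = {$, e, f}; in L::=S Q, the suffix after Q is empty, so FOLLOW(Q) ⊇ FOLLOW(L) = {$, e, f}. Thus FOLLOW(Q) = {$, e, f}.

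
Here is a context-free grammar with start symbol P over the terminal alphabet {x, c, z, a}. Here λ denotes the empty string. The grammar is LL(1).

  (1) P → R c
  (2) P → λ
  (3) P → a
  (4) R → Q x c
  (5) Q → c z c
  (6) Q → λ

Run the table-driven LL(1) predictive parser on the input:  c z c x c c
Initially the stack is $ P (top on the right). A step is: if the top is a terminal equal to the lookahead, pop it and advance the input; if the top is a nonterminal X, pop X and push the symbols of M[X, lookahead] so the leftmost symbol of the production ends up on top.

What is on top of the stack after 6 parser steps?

x

     Stack          Input          Action
  1  $ P            c z c x c c $  expand P → R c
  2  $ c R          c z c x c c $  expand R → Q x c
  3  $ c c x Q      c z c x c c $  expand Q → c z c
  4  $ c c x c z c  c z c x c c $  match c
  5  $ c c x c z    z c x c c $    match z
  6  $ c c x c      c x c c $      match c
Stack after step 6: $ c c x (top = x).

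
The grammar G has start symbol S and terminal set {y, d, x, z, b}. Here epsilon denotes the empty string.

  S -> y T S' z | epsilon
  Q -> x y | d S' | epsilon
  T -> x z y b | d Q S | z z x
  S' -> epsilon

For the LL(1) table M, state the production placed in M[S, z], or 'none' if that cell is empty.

FIRST(S) = {epsilon, y}
FIRST(Q) = {epsilon, d, x}
FIRST(T) = {d, x, z}
FIRST(S') = {epsilon}
FOLLOW(S) includes $ since S is the start symbol.
FOLLOW(T): in S->y T S' z, T is followed by S' z with FIRST {z}. Thus FOLLOW(T) = {z}.
FOLLOW(S): in T->d Q S, the suffix after S is empty, so FOLLOW(S) ⊇ FOLLOW(T) = {z}. Thus FOLLOW(S) = {$, z}.
For S -> y T S' z: FIRST(y T S' z) = {y}, so it goes in M[S, t] for t ∈ {y}.
For S -> epsilon: FIRST(epsilon) = {epsilon}, so it goes in M[S, t] for t ∈ {}; since epsilon ∈ FIRST, also for every t ∈ FOLLOW(S) = {$, z}.

S -> epsilon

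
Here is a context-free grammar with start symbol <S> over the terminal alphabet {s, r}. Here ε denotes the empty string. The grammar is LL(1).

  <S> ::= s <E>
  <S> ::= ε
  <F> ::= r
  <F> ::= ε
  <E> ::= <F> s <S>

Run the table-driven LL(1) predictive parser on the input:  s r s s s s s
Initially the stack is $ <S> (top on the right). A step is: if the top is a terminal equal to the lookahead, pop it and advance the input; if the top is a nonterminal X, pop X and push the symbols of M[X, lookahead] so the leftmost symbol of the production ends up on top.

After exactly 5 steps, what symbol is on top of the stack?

s

     Stack        Input            Action
  1  $ <S>        s r s s s s s $  expand <S> ::= s <E>
  2  $ <E> s      s r s s s s s $  match s
  3  $ <E>        r s s s s s $    expand <E> ::= <F> s <S>
  4  $ <S> s <F>  r s s s s s $    expand <F> ::= r
  5  $ <S> s r    r s s s s s $    match r
Stack after step 5: $ <S> s (top = s).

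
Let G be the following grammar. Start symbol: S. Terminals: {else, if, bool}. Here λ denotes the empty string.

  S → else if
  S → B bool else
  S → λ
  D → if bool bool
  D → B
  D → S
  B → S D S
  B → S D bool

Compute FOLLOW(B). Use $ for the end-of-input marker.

FIRST(S) = {λ, bool, else, if}  (via B bool else)
FIRST(D) = {λ, bool, else, if}  (via B, S)
FIRST(B) = {λ, bool, else, if}  (via S D S, S D bool)
FOLLOW(S) includes $ since S is the start symbol.
FOLLOW(S): in D→S, the suffix after S is empty, so FOLLOW(S) ⊇ FOLLOW(D) = {bool, else, if}; in B→S D S (occurrence 1), S is followed by D S with FIRST {λ, bool, else, if}; in B→S D S (occurrence 1), the suffix after S is nullable, so FOLLOW(S) ⊇ FOLLOW(B) = {bool, else, if}; in B→S D S (occurrence 2), the suffix after S is empty, so FOLLOW(S) ⊇ FOLLOW(B) = {bool, else, if}; in B→S D bool, S is followed by D bool with FIRST {bool, else, if}. Thus FOLLOW(S) = {$, bool, else, if}.
FOLLOW(D): in B→S D S, D is followed by S with FIRST {λ, bool, else, if}; in B→S D S, the suffix after D is nullable, so FOLLOW(D) ⊇ FOLLOW(B) = {bool, else, if}; in B→S D bool, D is followed by bool with FIRST {bool}. Thus FOLLOW(D) = {bool, else, if}.
FOLLOW(B): in S→B bool else, B is followed by bool else with FIRST {bool}; in D→B, the suffix after B is empty, so FOLLOW(B) ⊇ FOLLOW(D) = {bool, else, if}. Thus FOLLOW(B) = {bool, else, if}.

{bool, else, if}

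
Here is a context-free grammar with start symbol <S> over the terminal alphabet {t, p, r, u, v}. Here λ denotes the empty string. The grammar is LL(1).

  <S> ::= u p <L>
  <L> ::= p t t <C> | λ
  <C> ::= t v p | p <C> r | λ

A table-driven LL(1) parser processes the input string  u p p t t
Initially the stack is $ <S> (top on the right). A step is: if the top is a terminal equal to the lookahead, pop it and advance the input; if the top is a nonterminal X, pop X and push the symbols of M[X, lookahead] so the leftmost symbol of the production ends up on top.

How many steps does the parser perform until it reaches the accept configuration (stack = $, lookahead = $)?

     Stack        Input        Action
  1  $ <S>        u p p t t $  expand <S> ::= u p <L>
  2  $ <L> p u    u p p t t $  match u
  3  $ <L> p      p p t t $    match p
  4  $ <L>        p t t $      expand <L> ::= p t t <C>
  5  $ <C> t t p  p t t $      match p
  6  $ <C> t t    t t $        match t
  7  $ <C> t      t $          match t
  8  $ <C>        $            expand <C> ::= λ
Accept reached after 8 steps.

8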